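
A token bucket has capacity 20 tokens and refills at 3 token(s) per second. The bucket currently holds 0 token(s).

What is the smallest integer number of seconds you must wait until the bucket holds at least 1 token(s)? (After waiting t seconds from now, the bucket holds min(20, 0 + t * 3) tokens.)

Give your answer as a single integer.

Answer: 1

Derivation:
Need 0 + t * 3 >= 1, so t >= 1/3.
Smallest integer t = ceil(1/3) = 1.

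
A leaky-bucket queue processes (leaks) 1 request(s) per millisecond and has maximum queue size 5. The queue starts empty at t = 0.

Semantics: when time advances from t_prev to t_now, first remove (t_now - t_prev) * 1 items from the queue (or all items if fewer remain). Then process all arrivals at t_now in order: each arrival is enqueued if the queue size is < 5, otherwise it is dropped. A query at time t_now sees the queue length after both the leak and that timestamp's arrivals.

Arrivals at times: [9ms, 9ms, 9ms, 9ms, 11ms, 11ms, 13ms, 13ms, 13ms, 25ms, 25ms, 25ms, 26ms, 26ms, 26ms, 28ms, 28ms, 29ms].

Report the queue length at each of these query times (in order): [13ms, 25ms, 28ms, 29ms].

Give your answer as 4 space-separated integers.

Answer: 5 3 5 5

Derivation:
Queue lengths at query times:
  query t=13ms: backlog = 5
  query t=25ms: backlog = 3
  query t=28ms: backlog = 5
  query t=29ms: backlog = 5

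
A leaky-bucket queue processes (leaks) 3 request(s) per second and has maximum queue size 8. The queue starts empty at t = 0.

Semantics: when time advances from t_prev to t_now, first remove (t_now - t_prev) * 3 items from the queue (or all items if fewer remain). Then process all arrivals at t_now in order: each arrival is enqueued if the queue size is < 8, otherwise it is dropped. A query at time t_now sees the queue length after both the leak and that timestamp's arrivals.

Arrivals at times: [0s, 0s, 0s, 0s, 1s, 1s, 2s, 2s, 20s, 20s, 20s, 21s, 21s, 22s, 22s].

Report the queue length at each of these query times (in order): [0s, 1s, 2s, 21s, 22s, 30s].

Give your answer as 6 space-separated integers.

Answer: 4 3 2 2 2 0

Derivation:
Queue lengths at query times:
  query t=0s: backlog = 4
  query t=1s: backlog = 3
  query t=2s: backlog = 2
  query t=21s: backlog = 2
  query t=22s: backlog = 2
  query t=30s: backlog = 0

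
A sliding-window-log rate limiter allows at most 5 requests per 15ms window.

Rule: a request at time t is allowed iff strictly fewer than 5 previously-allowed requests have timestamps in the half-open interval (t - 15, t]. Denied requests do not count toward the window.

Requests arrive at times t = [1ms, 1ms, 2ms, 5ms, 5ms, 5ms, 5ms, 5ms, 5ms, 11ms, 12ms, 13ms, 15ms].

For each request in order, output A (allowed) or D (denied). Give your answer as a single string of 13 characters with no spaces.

Tracking allowed requests in the window:
  req#1 t=1ms: ALLOW
  req#2 t=1ms: ALLOW
  req#3 t=2ms: ALLOW
  req#4 t=5ms: ALLOW
  req#5 t=5ms: ALLOW
  req#6 t=5ms: DENY
  req#7 t=5ms: DENY
  req#8 t=5ms: DENY
  req#9 t=5ms: DENY
  req#10 t=11ms: DENY
  req#11 t=12ms: DENY
  req#12 t=13ms: DENY
  req#13 t=15ms: DENY

Answer: AAAAADDDDDDDD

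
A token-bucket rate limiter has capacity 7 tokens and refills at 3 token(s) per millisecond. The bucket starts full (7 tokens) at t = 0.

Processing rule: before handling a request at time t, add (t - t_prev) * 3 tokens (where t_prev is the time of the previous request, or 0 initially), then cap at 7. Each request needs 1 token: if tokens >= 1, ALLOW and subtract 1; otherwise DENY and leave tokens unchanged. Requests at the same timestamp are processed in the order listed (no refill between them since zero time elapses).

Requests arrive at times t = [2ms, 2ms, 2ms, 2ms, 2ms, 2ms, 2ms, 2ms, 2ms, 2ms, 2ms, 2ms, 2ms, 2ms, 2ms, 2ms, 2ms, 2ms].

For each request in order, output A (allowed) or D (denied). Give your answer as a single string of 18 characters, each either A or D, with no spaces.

Simulating step by step:
  req#1 t=2ms: ALLOW
  req#2 t=2ms: ALLOW
  req#3 t=2ms: ALLOW
  req#4 t=2ms: ALLOW
  req#5 t=2ms: ALLOW
  req#6 t=2ms: ALLOW
  req#7 t=2ms: ALLOW
  req#8 t=2ms: DENY
  req#9 t=2ms: DENY
  req#10 t=2ms: DENY
  req#11 t=2ms: DENY
  req#12 t=2ms: DENY
  req#13 t=2ms: DENY
  req#14 t=2ms: DENY
  req#15 t=2ms: DENY
  req#16 t=2ms: DENY
  req#17 t=2ms: DENY
  req#18 t=2ms: DENY

Answer: AAAAAAADDDDDDDDDDD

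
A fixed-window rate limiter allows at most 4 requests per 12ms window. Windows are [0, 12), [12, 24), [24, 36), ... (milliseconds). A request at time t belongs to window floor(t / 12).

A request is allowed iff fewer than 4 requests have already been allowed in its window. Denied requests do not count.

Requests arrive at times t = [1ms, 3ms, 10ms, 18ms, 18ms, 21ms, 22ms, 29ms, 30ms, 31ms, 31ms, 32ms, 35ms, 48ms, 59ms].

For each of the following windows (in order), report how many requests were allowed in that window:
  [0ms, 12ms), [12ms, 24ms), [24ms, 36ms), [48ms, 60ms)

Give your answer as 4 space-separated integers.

Answer: 3 4 4 2

Derivation:
Processing requests:
  req#1 t=1ms (window 0): ALLOW
  req#2 t=3ms (window 0): ALLOW
  req#3 t=10ms (window 0): ALLOW
  req#4 t=18ms (window 1): ALLOW
  req#5 t=18ms (window 1): ALLOW
  req#6 t=21ms (window 1): ALLOW
  req#7 t=22ms (window 1): ALLOW
  req#8 t=29ms (window 2): ALLOW
  req#9 t=30ms (window 2): ALLOW
  req#10 t=31ms (window 2): ALLOW
  req#11 t=31ms (window 2): ALLOW
  req#12 t=32ms (window 2): DENY
  req#13 t=35ms (window 2): DENY
  req#14 t=48ms (window 4): ALLOW
  req#15 t=59ms (window 4): ALLOW

Allowed counts by window: 3 4 4 2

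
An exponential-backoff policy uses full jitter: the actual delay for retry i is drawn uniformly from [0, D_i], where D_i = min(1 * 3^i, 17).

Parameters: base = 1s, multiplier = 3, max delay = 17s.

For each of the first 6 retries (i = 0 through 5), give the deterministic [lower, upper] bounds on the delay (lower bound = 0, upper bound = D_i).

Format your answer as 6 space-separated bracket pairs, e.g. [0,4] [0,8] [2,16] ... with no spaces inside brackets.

Answer: [0,1] [0,3] [0,9] [0,17] [0,17] [0,17]

Derivation:
Computing bounds per retry:
  i=0: D_i=min(1*3^0,17)=1, bounds=[0,1]
  i=1: D_i=min(1*3^1,17)=3, bounds=[0,3]
  i=2: D_i=min(1*3^2,17)=9, bounds=[0,9]
  i=3: D_i=min(1*3^3,17)=17, bounds=[0,17]
  i=4: D_i=min(1*3^4,17)=17, bounds=[0,17]
  i=5: D_i=min(1*3^5,17)=17, bounds=[0,17]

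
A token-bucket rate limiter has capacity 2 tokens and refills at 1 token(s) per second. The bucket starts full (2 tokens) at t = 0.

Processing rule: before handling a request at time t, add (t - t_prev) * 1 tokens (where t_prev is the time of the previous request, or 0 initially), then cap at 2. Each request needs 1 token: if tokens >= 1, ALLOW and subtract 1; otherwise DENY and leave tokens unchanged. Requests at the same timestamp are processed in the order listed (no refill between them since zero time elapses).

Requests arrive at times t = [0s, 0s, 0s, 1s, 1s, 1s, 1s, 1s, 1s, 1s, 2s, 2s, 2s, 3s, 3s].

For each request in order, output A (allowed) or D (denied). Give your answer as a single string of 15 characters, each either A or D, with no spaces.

Answer: AADADDDDDDADDAD

Derivation:
Simulating step by step:
  req#1 t=0s: ALLOW
  req#2 t=0s: ALLOW
  req#3 t=0s: DENY
  req#4 t=1s: ALLOW
  req#5 t=1s: DENY
  req#6 t=1s: DENY
  req#7 t=1s: DENY
  req#8 t=1s: DENY
  req#9 t=1s: DENY
  req#10 t=1s: DENY
  req#11 t=2s: ALLOW
  req#12 t=2s: DENY
  req#13 t=2s: DENY
  req#14 t=3s: ALLOW
  req#15 t=3s: DENY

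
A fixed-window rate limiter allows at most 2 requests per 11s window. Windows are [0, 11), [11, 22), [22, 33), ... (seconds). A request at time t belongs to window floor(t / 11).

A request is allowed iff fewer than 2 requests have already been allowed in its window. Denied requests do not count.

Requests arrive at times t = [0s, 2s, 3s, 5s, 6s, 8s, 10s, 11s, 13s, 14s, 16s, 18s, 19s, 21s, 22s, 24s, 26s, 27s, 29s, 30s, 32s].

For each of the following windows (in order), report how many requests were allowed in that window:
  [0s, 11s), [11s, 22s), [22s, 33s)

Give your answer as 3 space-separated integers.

Answer: 2 2 2

Derivation:
Processing requests:
  req#1 t=0s (window 0): ALLOW
  req#2 t=2s (window 0): ALLOW
  req#3 t=3s (window 0): DENY
  req#4 t=5s (window 0): DENY
  req#5 t=6s (window 0): DENY
  req#6 t=8s (window 0): DENY
  req#7 t=10s (window 0): DENY
  req#8 t=11s (window 1): ALLOW
  req#9 t=13s (window 1): ALLOW
  req#10 t=14s (window 1): DENY
  req#11 t=16s (window 1): DENY
  req#12 t=18s (window 1): DENY
  req#13 t=19s (window 1): DENY
  req#14 t=21s (window 1): DENY
  req#15 t=22s (window 2): ALLOW
  req#16 t=24s (window 2): ALLOW
  req#17 t=26s (window 2): DENY
  req#18 t=27s (window 2): DENY
  req#19 t=29s (window 2): DENY
  req#20 t=30s (window 2): DENY
  req#21 t=32s (window 2): DENY

Allowed counts by window: 2 2 2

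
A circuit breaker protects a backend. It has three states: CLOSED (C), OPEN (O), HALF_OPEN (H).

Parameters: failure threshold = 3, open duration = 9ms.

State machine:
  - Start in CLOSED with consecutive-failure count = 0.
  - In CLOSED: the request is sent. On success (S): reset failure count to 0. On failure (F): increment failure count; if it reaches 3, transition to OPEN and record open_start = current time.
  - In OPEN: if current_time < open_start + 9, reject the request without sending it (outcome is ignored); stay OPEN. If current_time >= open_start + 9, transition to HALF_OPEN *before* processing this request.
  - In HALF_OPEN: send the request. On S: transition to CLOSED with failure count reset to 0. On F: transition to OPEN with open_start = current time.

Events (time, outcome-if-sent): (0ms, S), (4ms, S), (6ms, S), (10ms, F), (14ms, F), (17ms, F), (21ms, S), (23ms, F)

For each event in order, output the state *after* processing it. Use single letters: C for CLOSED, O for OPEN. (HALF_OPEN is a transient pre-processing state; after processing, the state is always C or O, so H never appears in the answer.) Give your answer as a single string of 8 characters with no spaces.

State after each event:
  event#1 t=0ms outcome=S: state=CLOSED
  event#2 t=4ms outcome=S: state=CLOSED
  event#3 t=6ms outcome=S: state=CLOSED
  event#4 t=10ms outcome=F: state=CLOSED
  event#5 t=14ms outcome=F: state=CLOSED
  event#6 t=17ms outcome=F: state=OPEN
  event#7 t=21ms outcome=S: state=OPEN
  event#8 t=23ms outcome=F: state=OPEN

Answer: CCCCCOOO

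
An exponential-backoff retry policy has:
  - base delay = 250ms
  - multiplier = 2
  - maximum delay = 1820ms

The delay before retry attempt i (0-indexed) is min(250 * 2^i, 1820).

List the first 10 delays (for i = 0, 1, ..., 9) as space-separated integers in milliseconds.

Computing each delay:
  i=0: min(250*2^0, 1820) = 250
  i=1: min(250*2^1, 1820) = 500
  i=2: min(250*2^2, 1820) = 1000
  i=3: min(250*2^3, 1820) = 1820
  i=4: min(250*2^4, 1820) = 1820
  i=5: min(250*2^5, 1820) = 1820
  i=6: min(250*2^6, 1820) = 1820
  i=7: min(250*2^7, 1820) = 1820
  i=8: min(250*2^8, 1820) = 1820
  i=9: min(250*2^9, 1820) = 1820

Answer: 250 500 1000 1820 1820 1820 1820 1820 1820 1820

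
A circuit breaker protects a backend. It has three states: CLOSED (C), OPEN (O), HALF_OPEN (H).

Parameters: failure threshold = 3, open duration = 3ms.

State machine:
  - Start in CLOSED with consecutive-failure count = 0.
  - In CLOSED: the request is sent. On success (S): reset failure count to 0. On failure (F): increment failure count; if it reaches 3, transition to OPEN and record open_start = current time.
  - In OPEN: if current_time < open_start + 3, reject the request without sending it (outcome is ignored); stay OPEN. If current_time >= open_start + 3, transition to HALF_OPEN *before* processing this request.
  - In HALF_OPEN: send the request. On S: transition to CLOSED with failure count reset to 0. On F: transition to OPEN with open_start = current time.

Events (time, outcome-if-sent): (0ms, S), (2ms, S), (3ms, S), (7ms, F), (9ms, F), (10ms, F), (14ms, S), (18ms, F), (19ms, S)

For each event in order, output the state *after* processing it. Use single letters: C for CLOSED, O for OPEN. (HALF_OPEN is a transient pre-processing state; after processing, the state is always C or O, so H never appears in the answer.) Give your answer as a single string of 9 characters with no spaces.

State after each event:
  event#1 t=0ms outcome=S: state=CLOSED
  event#2 t=2ms outcome=S: state=CLOSED
  event#3 t=3ms outcome=S: state=CLOSED
  event#4 t=7ms outcome=F: state=CLOSED
  event#5 t=9ms outcome=F: state=CLOSED
  event#6 t=10ms outcome=F: state=OPEN
  event#7 t=14ms outcome=S: state=CLOSED
  event#8 t=18ms outcome=F: state=CLOSED
  event#9 t=19ms outcome=S: state=CLOSED

Answer: CCCCCOCCC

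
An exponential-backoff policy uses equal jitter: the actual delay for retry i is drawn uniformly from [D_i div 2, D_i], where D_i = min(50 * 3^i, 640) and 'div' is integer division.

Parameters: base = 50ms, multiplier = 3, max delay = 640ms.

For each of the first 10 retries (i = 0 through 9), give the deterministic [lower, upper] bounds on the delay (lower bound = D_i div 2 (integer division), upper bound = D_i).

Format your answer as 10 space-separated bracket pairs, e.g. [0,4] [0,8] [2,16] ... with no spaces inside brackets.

Computing bounds per retry:
  i=0: D_i=min(50*3^0,640)=50, bounds=[25,50]
  i=1: D_i=min(50*3^1,640)=150, bounds=[75,150]
  i=2: D_i=min(50*3^2,640)=450, bounds=[225,450]
  i=3: D_i=min(50*3^3,640)=640, bounds=[320,640]
  i=4: D_i=min(50*3^4,640)=640, bounds=[320,640]
  i=5: D_i=min(50*3^5,640)=640, bounds=[320,640]
  i=6: D_i=min(50*3^6,640)=640, bounds=[320,640]
  i=7: D_i=min(50*3^7,640)=640, bounds=[320,640]
  i=8: D_i=min(50*3^8,640)=640, bounds=[320,640]
  i=9: D_i=min(50*3^9,640)=640, bounds=[320,640]

Answer: [25,50] [75,150] [225,450] [320,640] [320,640] [320,640] [320,640] [320,640] [320,640] [320,640]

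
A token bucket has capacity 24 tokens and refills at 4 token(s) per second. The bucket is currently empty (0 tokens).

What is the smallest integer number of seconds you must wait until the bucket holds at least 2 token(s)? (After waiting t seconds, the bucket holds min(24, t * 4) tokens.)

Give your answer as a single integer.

Need t * 4 >= 2, so t >= 2/4.
Smallest integer t = ceil(2/4) = 1.

Answer: 1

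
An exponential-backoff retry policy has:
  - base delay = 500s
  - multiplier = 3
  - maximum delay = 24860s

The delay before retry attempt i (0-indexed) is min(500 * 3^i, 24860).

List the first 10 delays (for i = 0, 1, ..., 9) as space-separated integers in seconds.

Computing each delay:
  i=0: min(500*3^0, 24860) = 500
  i=1: min(500*3^1, 24860) = 1500
  i=2: min(500*3^2, 24860) = 4500
  i=3: min(500*3^3, 24860) = 13500
  i=4: min(500*3^4, 24860) = 24860
  i=5: min(500*3^5, 24860) = 24860
  i=6: min(500*3^6, 24860) = 24860
  i=7: min(500*3^7, 24860) = 24860
  i=8: min(500*3^8, 24860) = 24860
  i=9: min(500*3^9, 24860) = 24860

Answer: 500 1500 4500 13500 24860 24860 24860 24860 24860 24860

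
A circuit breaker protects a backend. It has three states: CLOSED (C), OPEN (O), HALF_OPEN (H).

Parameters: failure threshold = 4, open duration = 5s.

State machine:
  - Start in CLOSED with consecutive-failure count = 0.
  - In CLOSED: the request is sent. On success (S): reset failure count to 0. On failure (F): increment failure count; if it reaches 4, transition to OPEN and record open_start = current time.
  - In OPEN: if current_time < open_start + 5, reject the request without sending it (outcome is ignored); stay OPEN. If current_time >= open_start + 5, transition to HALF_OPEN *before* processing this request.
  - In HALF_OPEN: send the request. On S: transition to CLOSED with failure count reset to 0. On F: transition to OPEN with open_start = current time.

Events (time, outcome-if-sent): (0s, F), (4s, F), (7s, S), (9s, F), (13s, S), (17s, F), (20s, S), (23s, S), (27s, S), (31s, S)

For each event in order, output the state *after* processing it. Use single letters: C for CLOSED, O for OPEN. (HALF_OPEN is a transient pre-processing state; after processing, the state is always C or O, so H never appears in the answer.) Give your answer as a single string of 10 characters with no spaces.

State after each event:
  event#1 t=0s outcome=F: state=CLOSED
  event#2 t=4s outcome=F: state=CLOSED
  event#3 t=7s outcome=S: state=CLOSED
  event#4 t=9s outcome=F: state=CLOSED
  event#5 t=13s outcome=S: state=CLOSED
  event#6 t=17s outcome=F: state=CLOSED
  event#7 t=20s outcome=S: state=CLOSED
  event#8 t=23s outcome=S: state=CLOSED
  event#9 t=27s outcome=S: state=CLOSED
  event#10 t=31s outcome=S: state=CLOSED

Answer: CCCCCCCCCC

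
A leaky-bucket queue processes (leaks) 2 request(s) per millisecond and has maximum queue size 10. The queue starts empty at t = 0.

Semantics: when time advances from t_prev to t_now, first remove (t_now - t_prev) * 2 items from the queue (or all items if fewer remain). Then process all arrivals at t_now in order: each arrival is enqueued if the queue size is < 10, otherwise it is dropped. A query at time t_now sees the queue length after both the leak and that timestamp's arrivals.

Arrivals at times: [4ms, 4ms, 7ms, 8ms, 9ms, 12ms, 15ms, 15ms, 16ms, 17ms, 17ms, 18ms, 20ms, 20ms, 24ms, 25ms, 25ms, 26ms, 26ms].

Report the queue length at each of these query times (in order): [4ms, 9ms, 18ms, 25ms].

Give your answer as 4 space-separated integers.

Answer: 2 1 1 2

Derivation:
Queue lengths at query times:
  query t=4ms: backlog = 2
  query t=9ms: backlog = 1
  query t=18ms: backlog = 1
  query t=25ms: backlog = 2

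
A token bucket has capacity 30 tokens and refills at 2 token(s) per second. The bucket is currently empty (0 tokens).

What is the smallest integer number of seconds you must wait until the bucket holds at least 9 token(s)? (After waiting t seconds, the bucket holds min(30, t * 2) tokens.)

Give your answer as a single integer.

Answer: 5

Derivation:
Need t * 2 >= 9, so t >= 9/2.
Smallest integer t = ceil(9/2) = 5.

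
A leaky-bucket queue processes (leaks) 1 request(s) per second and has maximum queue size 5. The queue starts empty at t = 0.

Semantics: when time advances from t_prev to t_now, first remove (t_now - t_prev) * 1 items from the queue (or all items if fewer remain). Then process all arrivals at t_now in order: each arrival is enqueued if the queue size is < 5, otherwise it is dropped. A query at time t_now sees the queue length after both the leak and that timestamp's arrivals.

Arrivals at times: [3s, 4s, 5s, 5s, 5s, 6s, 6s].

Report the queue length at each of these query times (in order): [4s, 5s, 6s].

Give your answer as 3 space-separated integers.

Answer: 1 3 4

Derivation:
Queue lengths at query times:
  query t=4s: backlog = 1
  query t=5s: backlog = 3
  query t=6s: backlog = 4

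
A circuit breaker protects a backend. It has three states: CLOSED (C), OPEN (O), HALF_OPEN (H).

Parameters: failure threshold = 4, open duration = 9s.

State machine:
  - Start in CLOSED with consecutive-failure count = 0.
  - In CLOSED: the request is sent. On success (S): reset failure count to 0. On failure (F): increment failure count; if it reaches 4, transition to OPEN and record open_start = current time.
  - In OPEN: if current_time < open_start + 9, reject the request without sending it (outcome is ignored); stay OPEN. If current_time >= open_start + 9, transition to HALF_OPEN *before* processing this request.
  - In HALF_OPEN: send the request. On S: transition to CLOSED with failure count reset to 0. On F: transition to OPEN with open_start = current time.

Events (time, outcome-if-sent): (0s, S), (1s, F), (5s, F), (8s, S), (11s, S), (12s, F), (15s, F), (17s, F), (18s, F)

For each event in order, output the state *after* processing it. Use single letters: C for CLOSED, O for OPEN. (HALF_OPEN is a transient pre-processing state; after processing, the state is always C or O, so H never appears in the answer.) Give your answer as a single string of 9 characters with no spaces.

Answer: CCCCCCCCO

Derivation:
State after each event:
  event#1 t=0s outcome=S: state=CLOSED
  event#2 t=1s outcome=F: state=CLOSED
  event#3 t=5s outcome=F: state=CLOSED
  event#4 t=8s outcome=S: state=CLOSED
  event#5 t=11s outcome=S: state=CLOSED
  event#6 t=12s outcome=F: state=CLOSED
  event#7 t=15s outcome=F: state=CLOSED
  event#8 t=17s outcome=F: state=CLOSED
  event#9 t=18s outcome=F: state=OPEN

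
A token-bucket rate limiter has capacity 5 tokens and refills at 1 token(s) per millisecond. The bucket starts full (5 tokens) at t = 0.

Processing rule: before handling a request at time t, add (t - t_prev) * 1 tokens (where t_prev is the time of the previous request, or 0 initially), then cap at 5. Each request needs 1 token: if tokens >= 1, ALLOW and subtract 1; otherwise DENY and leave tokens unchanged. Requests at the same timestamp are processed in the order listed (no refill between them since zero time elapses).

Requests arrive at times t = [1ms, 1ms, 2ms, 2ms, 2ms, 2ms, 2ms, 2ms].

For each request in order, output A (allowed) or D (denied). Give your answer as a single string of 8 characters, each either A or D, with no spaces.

Answer: AAAAAADD

Derivation:
Simulating step by step:
  req#1 t=1ms: ALLOW
  req#2 t=1ms: ALLOW
  req#3 t=2ms: ALLOW
  req#4 t=2ms: ALLOW
  req#5 t=2ms: ALLOW
  req#6 t=2ms: ALLOW
  req#7 t=2ms: DENY
  req#8 t=2ms: DENY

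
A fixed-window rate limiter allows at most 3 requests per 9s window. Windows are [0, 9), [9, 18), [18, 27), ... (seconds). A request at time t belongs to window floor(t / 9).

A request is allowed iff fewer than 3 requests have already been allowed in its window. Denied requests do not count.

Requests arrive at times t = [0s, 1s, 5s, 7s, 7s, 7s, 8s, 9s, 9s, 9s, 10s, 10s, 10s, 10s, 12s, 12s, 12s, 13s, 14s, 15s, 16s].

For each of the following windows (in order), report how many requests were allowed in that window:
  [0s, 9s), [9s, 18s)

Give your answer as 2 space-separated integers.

Answer: 3 3

Derivation:
Processing requests:
  req#1 t=0s (window 0): ALLOW
  req#2 t=1s (window 0): ALLOW
  req#3 t=5s (window 0): ALLOW
  req#4 t=7s (window 0): DENY
  req#5 t=7s (window 0): DENY
  req#6 t=7s (window 0): DENY
  req#7 t=8s (window 0): DENY
  req#8 t=9s (window 1): ALLOW
  req#9 t=9s (window 1): ALLOW
  req#10 t=9s (window 1): ALLOW
  req#11 t=10s (window 1): DENY
  req#12 t=10s (window 1): DENY
  req#13 t=10s (window 1): DENY
  req#14 t=10s (window 1): DENY
  req#15 t=12s (window 1): DENY
  req#16 t=12s (window 1): DENY
  req#17 t=12s (window 1): DENY
  req#18 t=13s (window 1): DENY
  req#19 t=14s (window 1): DENY
  req#20 t=15s (window 1): DENY
  req#21 t=16s (window 1): DENY

Allowed counts by window: 3 3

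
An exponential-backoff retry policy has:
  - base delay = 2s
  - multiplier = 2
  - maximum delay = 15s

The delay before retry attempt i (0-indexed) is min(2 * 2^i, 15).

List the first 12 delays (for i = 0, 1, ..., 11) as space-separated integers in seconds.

Computing each delay:
  i=0: min(2*2^0, 15) = 2
  i=1: min(2*2^1, 15) = 4
  i=2: min(2*2^2, 15) = 8
  i=3: min(2*2^3, 15) = 15
  i=4: min(2*2^4, 15) = 15
  i=5: min(2*2^5, 15) = 15
  i=6: min(2*2^6, 15) = 15
  i=7: min(2*2^7, 15) = 15
  i=8: min(2*2^8, 15) = 15
  i=9: min(2*2^9, 15) = 15
  i=10: min(2*2^10, 15) = 15
  i=11: min(2*2^11, 15) = 15

Answer: 2 4 8 15 15 15 15 15 15 15 15 15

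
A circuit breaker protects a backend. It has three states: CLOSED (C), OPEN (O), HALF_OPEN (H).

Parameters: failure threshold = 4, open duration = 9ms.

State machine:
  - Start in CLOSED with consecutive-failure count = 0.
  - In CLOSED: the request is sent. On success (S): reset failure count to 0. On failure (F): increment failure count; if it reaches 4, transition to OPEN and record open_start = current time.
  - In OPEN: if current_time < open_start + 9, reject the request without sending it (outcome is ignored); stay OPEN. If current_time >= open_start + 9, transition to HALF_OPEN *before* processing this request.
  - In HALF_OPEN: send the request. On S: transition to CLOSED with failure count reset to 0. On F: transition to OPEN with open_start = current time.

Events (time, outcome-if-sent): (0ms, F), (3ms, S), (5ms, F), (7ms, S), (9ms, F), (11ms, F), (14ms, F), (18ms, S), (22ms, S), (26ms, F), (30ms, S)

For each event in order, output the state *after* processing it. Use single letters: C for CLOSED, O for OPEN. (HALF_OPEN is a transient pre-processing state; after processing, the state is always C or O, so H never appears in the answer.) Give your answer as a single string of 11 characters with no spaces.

State after each event:
  event#1 t=0ms outcome=F: state=CLOSED
  event#2 t=3ms outcome=S: state=CLOSED
  event#3 t=5ms outcome=F: state=CLOSED
  event#4 t=7ms outcome=S: state=CLOSED
  event#5 t=9ms outcome=F: state=CLOSED
  event#6 t=11ms outcome=F: state=CLOSED
  event#7 t=14ms outcome=F: state=CLOSED
  event#8 t=18ms outcome=S: state=CLOSED
  event#9 t=22ms outcome=S: state=CLOSED
  event#10 t=26ms outcome=F: state=CLOSED
  event#11 t=30ms outcome=S: state=CLOSED

Answer: CCCCCCCCCCC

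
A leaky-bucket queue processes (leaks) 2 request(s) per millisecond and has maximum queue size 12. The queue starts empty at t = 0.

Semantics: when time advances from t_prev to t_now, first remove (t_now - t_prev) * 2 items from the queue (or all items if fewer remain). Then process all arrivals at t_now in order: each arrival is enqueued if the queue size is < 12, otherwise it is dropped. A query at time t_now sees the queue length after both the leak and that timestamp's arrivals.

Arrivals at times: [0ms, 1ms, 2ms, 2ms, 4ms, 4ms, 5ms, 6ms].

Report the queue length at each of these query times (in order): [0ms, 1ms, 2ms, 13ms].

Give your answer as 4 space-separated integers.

Queue lengths at query times:
  query t=0ms: backlog = 1
  query t=1ms: backlog = 1
  query t=2ms: backlog = 2
  query t=13ms: backlog = 0

Answer: 1 1 2 0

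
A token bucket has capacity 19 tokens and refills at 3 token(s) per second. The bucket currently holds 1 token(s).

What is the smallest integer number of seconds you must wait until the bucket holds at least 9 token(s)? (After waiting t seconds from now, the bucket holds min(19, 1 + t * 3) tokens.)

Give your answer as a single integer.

Need 1 + t * 3 >= 9, so t >= 8/3.
Smallest integer t = ceil(8/3) = 3.

Answer: 3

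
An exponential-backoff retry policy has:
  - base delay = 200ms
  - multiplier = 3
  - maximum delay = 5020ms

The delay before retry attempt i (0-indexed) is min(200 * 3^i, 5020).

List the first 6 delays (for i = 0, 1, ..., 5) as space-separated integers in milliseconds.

Computing each delay:
  i=0: min(200*3^0, 5020) = 200
  i=1: min(200*3^1, 5020) = 600
  i=2: min(200*3^2, 5020) = 1800
  i=3: min(200*3^3, 5020) = 5020
  i=4: min(200*3^4, 5020) = 5020
  i=5: min(200*3^5, 5020) = 5020

Answer: 200 600 1800 5020 5020 5020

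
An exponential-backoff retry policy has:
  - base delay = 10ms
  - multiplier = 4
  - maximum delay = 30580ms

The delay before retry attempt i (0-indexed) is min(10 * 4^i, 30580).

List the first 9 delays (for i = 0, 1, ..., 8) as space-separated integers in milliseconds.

Computing each delay:
  i=0: min(10*4^0, 30580) = 10
  i=1: min(10*4^1, 30580) = 40
  i=2: min(10*4^2, 30580) = 160
  i=3: min(10*4^3, 30580) = 640
  i=4: min(10*4^4, 30580) = 2560
  i=5: min(10*4^5, 30580) = 10240
  i=6: min(10*4^6, 30580) = 30580
  i=7: min(10*4^7, 30580) = 30580
  i=8: min(10*4^8, 30580) = 30580

Answer: 10 40 160 640 2560 10240 30580 30580 30580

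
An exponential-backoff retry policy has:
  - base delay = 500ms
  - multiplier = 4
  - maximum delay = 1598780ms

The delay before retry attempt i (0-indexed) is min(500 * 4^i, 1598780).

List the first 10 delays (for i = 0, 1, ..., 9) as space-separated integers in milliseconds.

Answer: 500 2000 8000 32000 128000 512000 1598780 1598780 1598780 1598780

Derivation:
Computing each delay:
  i=0: min(500*4^0, 1598780) = 500
  i=1: min(500*4^1, 1598780) = 2000
  i=2: min(500*4^2, 1598780) = 8000
  i=3: min(500*4^3, 1598780) = 32000
  i=4: min(500*4^4, 1598780) = 128000
  i=5: min(500*4^5, 1598780) = 512000
  i=6: min(500*4^6, 1598780) = 1598780
  i=7: min(500*4^7, 1598780) = 1598780
  i=8: min(500*4^8, 1598780) = 1598780
  i=9: min(500*4^9, 1598780) = 1598780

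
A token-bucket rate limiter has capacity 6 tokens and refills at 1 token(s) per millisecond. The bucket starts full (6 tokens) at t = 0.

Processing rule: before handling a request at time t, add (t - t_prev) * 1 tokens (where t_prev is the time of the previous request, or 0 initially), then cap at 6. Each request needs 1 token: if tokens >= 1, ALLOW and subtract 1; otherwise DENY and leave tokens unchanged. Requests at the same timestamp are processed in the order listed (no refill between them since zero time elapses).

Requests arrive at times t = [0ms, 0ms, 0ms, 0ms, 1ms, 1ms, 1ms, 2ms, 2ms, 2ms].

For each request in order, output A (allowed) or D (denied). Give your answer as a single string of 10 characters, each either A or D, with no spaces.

Simulating step by step:
  req#1 t=0ms: ALLOW
  req#2 t=0ms: ALLOW
  req#3 t=0ms: ALLOW
  req#4 t=0ms: ALLOW
  req#5 t=1ms: ALLOW
  req#6 t=1ms: ALLOW
  req#7 t=1ms: ALLOW
  req#8 t=2ms: ALLOW
  req#9 t=2ms: DENY
  req#10 t=2ms: DENY

Answer: AAAAAAAADD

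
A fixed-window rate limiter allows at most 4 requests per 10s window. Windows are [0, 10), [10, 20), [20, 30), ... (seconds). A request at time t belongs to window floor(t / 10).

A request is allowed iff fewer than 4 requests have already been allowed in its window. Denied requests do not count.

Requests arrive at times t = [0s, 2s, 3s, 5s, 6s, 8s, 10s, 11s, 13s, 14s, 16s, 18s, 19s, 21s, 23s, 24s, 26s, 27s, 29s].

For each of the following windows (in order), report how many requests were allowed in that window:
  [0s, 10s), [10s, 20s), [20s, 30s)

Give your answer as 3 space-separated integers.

Answer: 4 4 4

Derivation:
Processing requests:
  req#1 t=0s (window 0): ALLOW
  req#2 t=2s (window 0): ALLOW
  req#3 t=3s (window 0): ALLOW
  req#4 t=5s (window 0): ALLOW
  req#5 t=6s (window 0): DENY
  req#6 t=8s (window 0): DENY
  req#7 t=10s (window 1): ALLOW
  req#8 t=11s (window 1): ALLOW
  req#9 t=13s (window 1): ALLOW
  req#10 t=14s (window 1): ALLOW
  req#11 t=16s (window 1): DENY
  req#12 t=18s (window 1): DENY
  req#13 t=19s (window 1): DENY
  req#14 t=21s (window 2): ALLOW
  req#15 t=23s (window 2): ALLOW
  req#16 t=24s (window 2): ALLOW
  req#17 t=26s (window 2): ALLOW
  req#18 t=27s (window 2): DENY
  req#19 t=29s (window 2): DENY

Allowed counts by window: 4 4 4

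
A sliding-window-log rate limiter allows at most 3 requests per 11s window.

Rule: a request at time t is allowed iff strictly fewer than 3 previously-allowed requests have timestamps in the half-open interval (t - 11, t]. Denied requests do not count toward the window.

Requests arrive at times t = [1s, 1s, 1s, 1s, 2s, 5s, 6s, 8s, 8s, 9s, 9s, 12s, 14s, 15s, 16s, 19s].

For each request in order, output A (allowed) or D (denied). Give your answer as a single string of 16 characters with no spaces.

Tracking allowed requests in the window:
  req#1 t=1s: ALLOW
  req#2 t=1s: ALLOW
  req#3 t=1s: ALLOW
  req#4 t=1s: DENY
  req#5 t=2s: DENY
  req#6 t=5s: DENY
  req#7 t=6s: DENY
  req#8 t=8s: DENY
  req#9 t=8s: DENY
  req#10 t=9s: DENY
  req#11 t=9s: DENY
  req#12 t=12s: ALLOW
  req#13 t=14s: ALLOW
  req#14 t=15s: ALLOW
  req#15 t=16s: DENY
  req#16 t=19s: DENY

Answer: AAADDDDDDDDAAADD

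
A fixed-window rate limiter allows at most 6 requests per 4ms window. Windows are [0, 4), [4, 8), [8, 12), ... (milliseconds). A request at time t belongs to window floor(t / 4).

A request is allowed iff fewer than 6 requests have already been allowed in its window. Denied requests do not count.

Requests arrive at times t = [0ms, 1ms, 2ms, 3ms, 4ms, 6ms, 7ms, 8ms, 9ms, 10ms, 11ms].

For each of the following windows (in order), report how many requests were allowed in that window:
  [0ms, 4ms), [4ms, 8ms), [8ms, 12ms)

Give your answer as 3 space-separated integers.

Processing requests:
  req#1 t=0ms (window 0): ALLOW
  req#2 t=1ms (window 0): ALLOW
  req#3 t=2ms (window 0): ALLOW
  req#4 t=3ms (window 0): ALLOW
  req#5 t=4ms (window 1): ALLOW
  req#6 t=6ms (window 1): ALLOW
  req#7 t=7ms (window 1): ALLOW
  req#8 t=8ms (window 2): ALLOW
  req#9 t=9ms (window 2): ALLOW
  req#10 t=10ms (window 2): ALLOW
  req#11 t=11ms (window 2): ALLOW

Allowed counts by window: 4 3 4

Answer: 4 3 4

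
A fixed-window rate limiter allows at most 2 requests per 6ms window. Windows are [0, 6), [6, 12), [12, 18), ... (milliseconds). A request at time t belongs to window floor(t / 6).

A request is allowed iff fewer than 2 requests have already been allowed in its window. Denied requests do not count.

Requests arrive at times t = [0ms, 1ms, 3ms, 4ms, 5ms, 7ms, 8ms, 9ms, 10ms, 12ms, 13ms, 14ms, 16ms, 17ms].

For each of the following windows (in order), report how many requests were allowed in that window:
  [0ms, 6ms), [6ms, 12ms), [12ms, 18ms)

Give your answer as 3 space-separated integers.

Answer: 2 2 2

Derivation:
Processing requests:
  req#1 t=0ms (window 0): ALLOW
  req#2 t=1ms (window 0): ALLOW
  req#3 t=3ms (window 0): DENY
  req#4 t=4ms (window 0): DENY
  req#5 t=5ms (window 0): DENY
  req#6 t=7ms (window 1): ALLOW
  req#7 t=8ms (window 1): ALLOW
  req#8 t=9ms (window 1): DENY
  req#9 t=10ms (window 1): DENY
  req#10 t=12ms (window 2): ALLOW
  req#11 t=13ms (window 2): ALLOW
  req#12 t=14ms (window 2): DENY
  req#13 t=16ms (window 2): DENY
  req#14 t=17ms (window 2): DENY

Allowed counts by window: 2 2 2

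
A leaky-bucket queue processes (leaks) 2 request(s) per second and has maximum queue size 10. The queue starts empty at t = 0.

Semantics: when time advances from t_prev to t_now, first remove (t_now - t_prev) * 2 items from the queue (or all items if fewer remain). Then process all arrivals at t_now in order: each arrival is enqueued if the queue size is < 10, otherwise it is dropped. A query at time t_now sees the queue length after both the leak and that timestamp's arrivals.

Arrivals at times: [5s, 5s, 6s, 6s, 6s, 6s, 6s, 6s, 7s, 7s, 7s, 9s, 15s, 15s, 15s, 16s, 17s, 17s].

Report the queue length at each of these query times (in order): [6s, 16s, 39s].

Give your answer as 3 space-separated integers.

Answer: 6 2 0

Derivation:
Queue lengths at query times:
  query t=6s: backlog = 6
  query t=16s: backlog = 2
  query t=39s: backlog = 0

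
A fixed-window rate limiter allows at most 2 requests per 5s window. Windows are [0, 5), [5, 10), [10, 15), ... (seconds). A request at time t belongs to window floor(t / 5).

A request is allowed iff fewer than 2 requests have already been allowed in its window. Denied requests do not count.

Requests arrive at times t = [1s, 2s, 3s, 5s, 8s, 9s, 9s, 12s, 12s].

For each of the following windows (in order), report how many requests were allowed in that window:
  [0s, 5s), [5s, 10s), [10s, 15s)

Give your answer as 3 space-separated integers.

Processing requests:
  req#1 t=1s (window 0): ALLOW
  req#2 t=2s (window 0): ALLOW
  req#3 t=3s (window 0): DENY
  req#4 t=5s (window 1): ALLOW
  req#5 t=8s (window 1): ALLOW
  req#6 t=9s (window 1): DENY
  req#7 t=9s (window 1): DENY
  req#8 t=12s (window 2): ALLOW
  req#9 t=12s (window 2): ALLOW

Allowed counts by window: 2 2 2

Answer: 2 2 2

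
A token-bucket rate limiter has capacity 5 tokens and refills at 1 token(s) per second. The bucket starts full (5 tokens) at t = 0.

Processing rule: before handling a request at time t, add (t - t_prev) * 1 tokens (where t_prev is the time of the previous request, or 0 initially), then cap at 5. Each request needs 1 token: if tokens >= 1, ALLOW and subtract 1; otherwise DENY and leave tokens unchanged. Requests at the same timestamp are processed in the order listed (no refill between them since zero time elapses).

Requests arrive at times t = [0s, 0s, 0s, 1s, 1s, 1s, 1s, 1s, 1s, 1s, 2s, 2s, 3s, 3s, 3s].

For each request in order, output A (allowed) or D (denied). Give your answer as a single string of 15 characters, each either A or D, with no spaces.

Simulating step by step:
  req#1 t=0s: ALLOW
  req#2 t=0s: ALLOW
  req#3 t=0s: ALLOW
  req#4 t=1s: ALLOW
  req#5 t=1s: ALLOW
  req#6 t=1s: ALLOW
  req#7 t=1s: DENY
  req#8 t=1s: DENY
  req#9 t=1s: DENY
  req#10 t=1s: DENY
  req#11 t=2s: ALLOW
  req#12 t=2s: DENY
  req#13 t=3s: ALLOW
  req#14 t=3s: DENY
  req#15 t=3s: DENY

Answer: AAAAAADDDDADADD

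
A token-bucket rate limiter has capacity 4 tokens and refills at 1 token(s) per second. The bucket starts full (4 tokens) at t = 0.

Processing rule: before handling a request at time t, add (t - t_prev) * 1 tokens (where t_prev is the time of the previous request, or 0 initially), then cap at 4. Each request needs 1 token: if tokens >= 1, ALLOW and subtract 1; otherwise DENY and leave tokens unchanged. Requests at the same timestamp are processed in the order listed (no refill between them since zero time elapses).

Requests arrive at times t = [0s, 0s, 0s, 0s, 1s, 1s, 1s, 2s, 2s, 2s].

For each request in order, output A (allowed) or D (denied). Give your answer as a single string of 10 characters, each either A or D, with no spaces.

Answer: AAAAADDADD

Derivation:
Simulating step by step:
  req#1 t=0s: ALLOW
  req#2 t=0s: ALLOW
  req#3 t=0s: ALLOW
  req#4 t=0s: ALLOW
  req#5 t=1s: ALLOW
  req#6 t=1s: DENY
  req#7 t=1s: DENY
  req#8 t=2s: ALLOW
  req#9 t=2s: DENY
  req#10 t=2s: DENY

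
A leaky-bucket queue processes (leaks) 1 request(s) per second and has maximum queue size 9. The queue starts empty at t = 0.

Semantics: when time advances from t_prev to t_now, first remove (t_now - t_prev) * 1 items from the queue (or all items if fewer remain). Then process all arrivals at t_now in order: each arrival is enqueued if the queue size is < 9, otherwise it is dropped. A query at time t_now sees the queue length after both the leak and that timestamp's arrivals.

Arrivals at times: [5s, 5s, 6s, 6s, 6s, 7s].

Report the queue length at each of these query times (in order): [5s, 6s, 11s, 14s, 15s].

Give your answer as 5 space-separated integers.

Queue lengths at query times:
  query t=5s: backlog = 2
  query t=6s: backlog = 4
  query t=11s: backlog = 0
  query t=14s: backlog = 0
  query t=15s: backlog = 0

Answer: 2 4 0 0 0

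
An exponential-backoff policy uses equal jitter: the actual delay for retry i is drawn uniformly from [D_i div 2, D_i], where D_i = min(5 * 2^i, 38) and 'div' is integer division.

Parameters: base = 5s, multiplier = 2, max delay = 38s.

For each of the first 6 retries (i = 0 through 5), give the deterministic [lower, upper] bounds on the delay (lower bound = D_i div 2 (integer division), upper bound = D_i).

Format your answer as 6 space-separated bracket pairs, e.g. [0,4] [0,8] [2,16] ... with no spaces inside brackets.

Computing bounds per retry:
  i=0: D_i=min(5*2^0,38)=5, bounds=[2,5]
  i=1: D_i=min(5*2^1,38)=10, bounds=[5,10]
  i=2: D_i=min(5*2^2,38)=20, bounds=[10,20]
  i=3: D_i=min(5*2^3,38)=38, bounds=[19,38]
  i=4: D_i=min(5*2^4,38)=38, bounds=[19,38]
  i=5: D_i=min(5*2^5,38)=38, bounds=[19,38]

Answer: [2,5] [5,10] [10,20] [19,38] [19,38] [19,38]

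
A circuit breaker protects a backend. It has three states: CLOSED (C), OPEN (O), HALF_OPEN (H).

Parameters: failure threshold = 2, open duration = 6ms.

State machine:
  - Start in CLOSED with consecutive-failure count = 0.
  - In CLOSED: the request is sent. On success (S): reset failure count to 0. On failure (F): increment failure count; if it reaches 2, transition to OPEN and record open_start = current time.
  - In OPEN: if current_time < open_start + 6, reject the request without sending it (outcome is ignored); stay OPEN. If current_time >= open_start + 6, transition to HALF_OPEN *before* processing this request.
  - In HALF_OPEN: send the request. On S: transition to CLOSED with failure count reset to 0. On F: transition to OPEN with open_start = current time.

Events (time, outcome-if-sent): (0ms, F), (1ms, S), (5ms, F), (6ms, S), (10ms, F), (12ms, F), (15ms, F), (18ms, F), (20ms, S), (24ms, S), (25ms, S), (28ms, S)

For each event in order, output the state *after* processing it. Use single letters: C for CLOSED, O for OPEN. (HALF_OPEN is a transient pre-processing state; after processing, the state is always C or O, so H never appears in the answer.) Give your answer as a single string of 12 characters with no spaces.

Answer: CCCCCOOOOCCC

Derivation:
State after each event:
  event#1 t=0ms outcome=F: state=CLOSED
  event#2 t=1ms outcome=S: state=CLOSED
  event#3 t=5ms outcome=F: state=CLOSED
  event#4 t=6ms outcome=S: state=CLOSED
  event#5 t=10ms outcome=F: state=CLOSED
  event#6 t=12ms outcome=F: state=OPEN
  event#7 t=15ms outcome=F: state=OPEN
  event#8 t=18ms outcome=F: state=OPEN
  event#9 t=20ms outcome=S: state=OPEN
  event#10 t=24ms outcome=S: state=CLOSED
  event#11 t=25ms outcome=S: state=CLOSED
  event#12 t=28ms outcome=S: state=CLOSED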